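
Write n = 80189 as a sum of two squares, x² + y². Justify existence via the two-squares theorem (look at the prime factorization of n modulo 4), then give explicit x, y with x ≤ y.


Step 1: Factor n = 80189 = 17 · 53 · 89.
Step 2: Check the mod-4 condition on each prime factor: 17 ≡ 1 (mod 4), exponent 1; 53 ≡ 1 (mod 4), exponent 1; 89 ≡ 1 (mod 4), exponent 1.
All primes ≡ 3 (mod 4) appear to even exponent (or don't appear), so by the two-squares theorem n IS expressible as a sum of two squares.
Step 3: Build a representation. Here n = 17 · 53 · 89 is a product of primes ≡ 1 (mod 4). Each prime p ≡ 1 (mod 4) is itself a sum of two squares; find a² by testing p − a² for a perfect square:
  17: 17 − 1² = 16 = 4² ⇒ 17 = 1² + 4².
  53: 53 − 1² = 52, 53 − 2² = 49 = 7² ⇒ 53 = 2² + 7².
  89: 89 − 1² = 88, 89 − 2² = 85, 89 − 3² = 80, 89 − 4² = 73, 89 − 5² = 64 = 8² ⇒ 89 = 5² + 8².
  Combine using the Brahmagupta–Fibonacci identity (a² + b²)(c² + d²) = (ac − bd)² + (ad + bc)² = (ac + bd)² + (ad − bc)²:
  17 · 53 = 901: from (1² + 4²)(2² + 7²), take (1·2 − 4·7, 1·7 + 4·2) = (2 − 28, 7 + 8) = (-26, 15); dropping signs (only squares matter) gives (26, 15); check 26² + 15² = 676 + 225 = 901 ✓.
  901 · 89 = 80189: from (26² + 15²)(5² + 8²), take (26·5 − 15·8, 26·8 + 15·5) = (130 − 120, 208 + 75) = (10, 283); check 10² + 283² = 100 + 80089 = 80189 ✓.
Step 4: Order so x ≤ y and verify: 10² + 283² = 100 + 80089 = 80189 = n. ✓

n = 80189 = 10² + 283² (one valid representation with x ≤ y).


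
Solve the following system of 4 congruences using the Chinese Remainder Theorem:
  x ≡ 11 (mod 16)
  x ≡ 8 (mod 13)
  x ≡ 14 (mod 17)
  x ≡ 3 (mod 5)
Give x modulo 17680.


Product of moduli M = 16 · 13 · 17 · 5 = 17680.
Merge one congruence at a time:
  Start: x ≡ 11 (mod 16).
  Combine with x ≡ 8 (mod 13); new modulus lcm = 208.
    Write x = 11 + 16·t and substitute into x ≡ 8 (mod 13): 16·t ≡ 8 − 11 = -3 (mod 13).
    Reduce coefficients mod 13: 3·t ≡ 10 (mod 13).
    The inverse of 3 mod 13 is 9 (since 3·9 = 27 = 2·13 + 1), so t ≡ 9·10 = 90 ≡ 12 (mod 13).
    Then x = 11 + 16·12 = 203, valid modulo lcm(16, 13) = 208: x ≡ 203 (mod 208).
  Combine with x ≡ 14 (mod 17); new modulus lcm = 3536.
    Write x = 203 + 208·t and substitute into x ≡ 14 (mod 17): 208·t ≡ 14 − 203 = -189 (mod 17).
    Reduce coefficients mod 17: 4·t ≡ 15 (mod 17).
    The inverse of 4 mod 17 is 13 (since 4·13 = 52 = 3·17 + 1), so t ≡ 13·15 = 195 ≡ 8 (mod 17).
    Then x = 203 + 208·8 = 1867, valid modulo lcm(208, 17) = 3536: x ≡ 1867 (mod 3536).
  Combine with x ≡ 3 (mod 5); new modulus lcm = 17680.
    Write x = 1867 + 3536·t and substitute into x ≡ 3 (mod 5): 3536·t ≡ 3 − 1867 = -1864 (mod 5).
    Reduce coefficients mod 5: 1·t ≡ 1 (mod 5).
    So t ≡ 1 (mod 5).
    Then x = 1867 + 3536·1 = 5403, valid modulo lcm(3536, 5) = 17680: x ≡ 5403 (mod 17680).
Verify against each original: 5403 mod 16 = 11, 5403 mod 13 = 8, 5403 mod 17 = 14, 5403 mod 5 = 3.

x ≡ 5403 (mod 17680).


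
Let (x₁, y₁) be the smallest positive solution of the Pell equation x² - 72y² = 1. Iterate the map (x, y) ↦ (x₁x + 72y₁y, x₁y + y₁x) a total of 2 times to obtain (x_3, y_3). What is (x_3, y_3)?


Step 1: Find the fundamental solution (x₁, y₁) of x² - 72y² = 1.
  Expand √72 as a continued fraction. a₀ = ⌊√72⌋ = 8; iterate m_{k+1} = d_k·a_k − m_k, d_{k+1} = (72 − m_{k+1}²)/d_k, a_{k+1} = ⌊(a₀ + m_{k+1})/d_{k+1}⌋ (starting m₀ = 0, d₀ = 1), with convergents p_k = a_k·p_{k-1} + p_{k-2}, q_k = a_k·q_{k-1} + q_{k-2} (p₋₁ = 1, q₋₁ = 0):
  k = 0: a₀ = 8; p₀/q₀ = 8/1; p₀² − 72·q₀² = 64 − 72 = -8.
  k = 1: m = 8, d = 8, a = ⌊(8 + 8)/8⌋ = 2; p/q = (2·8 + 1)/(2·1 + 0) = 17/2; p² − 72·q² = 289 − 288 = 1.
  The first convergent with p² − 72·q² = 1 gives the fundamental solution (x₁, y₁) = (17, 2).
Step 2: Apply the recurrence (x_{n+1}, y_{n+1}) = (x₁x_n + 72y₁y_n, x₁y_n + y₁x_n) repeatedly.
  From (x_1, y_1) = (17, 2): x_2 = 17·17 + 72·2·2 = 577; y_2 = 17·2 + 2·17 = 68.
  From (x_2, y_2) = (577, 68): x_3 = 17·577 + 72·2·68 = 19601; y_3 = 17·68 + 2·577 = 2310.
Step 3: Verify x_3² - 72·y_3² = 384199201 - 384199200 = 1 (should be 1). ✓

(x_1, y_1) = (17, 2); (x_3, y_3) = (19601, 2310).


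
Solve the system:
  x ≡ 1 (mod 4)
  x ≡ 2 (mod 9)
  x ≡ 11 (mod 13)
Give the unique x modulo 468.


Moduli 4, 9, 13 are pairwise coprime; by CRT there is a unique solution modulo M = 4 · 9 · 13 = 468.
Solve pairwise, accumulating the modulus:
  Start with x ≡ 1 (mod 4).
  Combine with x ≡ 2 (mod 9): since gcd(4, 9) = 1, we get a unique residue mod 36.
    Write x = 1 + 4·t and substitute into x ≡ 2 (mod 9): 4·t ≡ 2 − 1 = 1 (mod 9).
    The inverse of 4 mod 9 is 7 (since 4·7 = 28 = 3·9 + 1), so t ≡ 7·1 = 7 ≡ 7 (mod 9).
    Then x = 1 + 4·7 = 29, valid modulo lcm(4, 9) = 36: x ≡ 29 (mod 36).
  Combine with x ≡ 11 (mod 13): since gcd(36, 13) = 1, we get a unique residue mod 468.
    Write x = 29 + 36·t and substitute into x ≡ 11 (mod 13): 36·t ≡ 11 − 29 = -18 (mod 13).
    Reduce coefficients mod 13: 10·t ≡ 8 (mod 13).
    The inverse of 10 mod 13 is 4 (since 10·4 = 40 = 3·13 + 1), so t ≡ 4·8 = 32 ≡ 6 (mod 13).
    Then x = 29 + 36·6 = 245, valid modulo lcm(36, 13) = 468: x ≡ 245 (mod 468).
Verify: 245 mod 4 = 1 ✓, 245 mod 9 = 2 ✓, 245 mod 13 = 11 ✓.

x ≡ 245 (mod 468).


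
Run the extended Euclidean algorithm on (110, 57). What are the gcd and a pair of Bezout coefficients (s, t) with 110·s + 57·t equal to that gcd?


Euclidean algorithm on (110, 57) — divide until remainder is 0:
  110 = 1 · 57 + 53
  57 = 1 · 53 + 4
  53 = 13 · 4 + 1
  4 = 4 · 1 + 0
gcd(110, 57) = 1.
Track Bezout coefficients alongside the remainders: start with r₀ = 110 = a·1 + b·0 (s = 1, t = 0) and r₁ = 57 = a·0 + b·1 (s = 0, t = 1); each new remainder r_{k+1} = r_{k-1} − q_k·r_k inherits s_{k+1} = s_{k-1} − q_k·s_k, t_{k+1} = t_{k-1} − q_k·t_k, so r_k = a·s_k + b·t_k at every step:
  q = 1: r = 53, s = 1 − 1·0 = 1, t = 0 − 1·1 = -1  (check: 110·1 + 57·(-1) = 53)
  q = 1: r = 4, s = 0 − 1·1 = -1, t = 1 − 1·(-1) = 2  (check: 110·(-1) + 57·2 = 4)
  q = 13: r = 1, s = 1 − 13·(-1) = 14, t = -1 − 13·2 = -27  (check: 110·14 + 57·(-27) = 1)
The row with r = 1 (the gcd) gives the Bezout coefficients s = 14, t = -27.
Result: 110 · (14) + 57 · (-27) = 1.

gcd(110, 57) = 1; s = 14, t = -27 (check: 110·14 + 57·(-27) = 1).


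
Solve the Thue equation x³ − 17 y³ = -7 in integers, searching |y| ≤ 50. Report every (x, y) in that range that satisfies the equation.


The equation is x³ - 17y³ = -7. For fixed y, x³ = 17·y³ − 7, so a solution requires the RHS to be a perfect cube.
Strategy: iterate y from -50 to 50, compute RHS = 17·y³ − 7, and check whether it is a (positive or negative) perfect cube.
Check small values of y:
  y = 0: RHS = -7 is not a perfect cube.
  y = 1: RHS = 10 is not a perfect cube.
  y = -1: RHS = -24 is not a perfect cube.
  y = 2: RHS = 129 is not a perfect cube.
  y = -2: RHS = -143 is not a perfect cube.
  y = 3: RHS = 452 is not a perfect cube.
  y = -3: RHS = -466 is not a perfect cube.
Continuing the search up to |y| = 50 finds no solutions either.
No (x, y) in the scanned range satisfies the equation.

No integer solutions with |y| ≤ 50.


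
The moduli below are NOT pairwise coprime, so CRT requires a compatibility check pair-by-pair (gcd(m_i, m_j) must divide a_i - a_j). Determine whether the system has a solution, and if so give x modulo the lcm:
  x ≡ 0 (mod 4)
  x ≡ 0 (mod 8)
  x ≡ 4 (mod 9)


Moduli 4, 8, 9 are not pairwise coprime, so CRT works modulo lcm(m_i) when all pairwise compatibility conditions hold.
Pairwise compatibility: gcd(m_i, m_j) must divide a_i - a_j for every pair.
Merge one congruence at a time:
  Start: x ≡ 0 (mod 4).
  Combine with x ≡ 0 (mod 8): gcd(4, 8) = 4; 0 - 0 = 0, which IS divisible by 4, so compatible.
    Write x = 0 + 4·t and substitute into x ≡ 0 (mod 8): 4·t ≡ 0 − 0 = 0 (mod 8).
    Divide the congruence (and modulus) by g = 4: 1·t ≡ 0 (mod 2).
    So t ≡ 0 (mod 2).
    Then x = 0 + 4·0 = 0, valid modulo lcm(4, 8) = 8: x ≡ 0 (mod 8).
  Combine with x ≡ 4 (mod 9): gcd(8, 9) = 1; 4 - 0 = 4, which IS divisible by 1, so compatible.
    Write x = 0 + 8·t and substitute into x ≡ 4 (mod 9): 8·t ≡ 4 − 0 = 4 (mod 9).
    The inverse of 8 mod 9 is 8 (since 8·8 = 64 = 7·9 + 1), so t ≡ 8·4 = 32 ≡ 5 (mod 9).
    Then x = 0 + 8·5 = 40, valid modulo lcm(8, 9) = 72: x ≡ 40 (mod 72).
Verify: 40 mod 4 = 0, 40 mod 8 = 0, 40 mod 9 = 4.

x ≡ 40 (mod 72).


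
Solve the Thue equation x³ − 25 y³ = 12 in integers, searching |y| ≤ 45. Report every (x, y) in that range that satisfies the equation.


The equation is x³ - 25y³ = 12. For fixed y, x³ = 25·y³ + 12, so a solution requires the RHS to be a perfect cube.
Strategy: iterate y from -45 to 45, compute RHS = 25·y³ + 12, and check whether it is a (positive or negative) perfect cube.
Check small values of y:
  y = 0: RHS = 12 is not a perfect cube.
  y = 1: RHS = 37 is not a perfect cube.
  y = -1: RHS = -13 is not a perfect cube.
  y = 2: RHS = 212 is not a perfect cube.
  y = -2: RHS = -188 is not a perfect cube.
  y = 3: RHS = 687 is not a perfect cube.
  y = -3: RHS = -663 is not a perfect cube.
Continuing the search up to |y| = 45 finds no solutions either.
No (x, y) in the scanned range satisfies the equation.

No integer solutions with |y| ≤ 45.


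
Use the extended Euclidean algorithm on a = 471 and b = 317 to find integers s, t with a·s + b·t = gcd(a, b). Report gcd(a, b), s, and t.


Euclidean algorithm on (471, 317) — divide until remainder is 0:
  471 = 1 · 317 + 154
  317 = 2 · 154 + 9
  154 = 17 · 9 + 1
  9 = 9 · 1 + 0
gcd(471, 317) = 1.
Track Bezout coefficients alongside the remainders: start with r₀ = 471 = a·1 + b·0 (s = 1, t = 0) and r₁ = 317 = a·0 + b·1 (s = 0, t = 1); each new remainder r_{k+1} = r_{k-1} − q_k·r_k inherits s_{k+1} = s_{k-1} − q_k·s_k, t_{k+1} = t_{k-1} − q_k·t_k, so r_k = a·s_k + b·t_k at every step:
  q = 1: r = 154, s = 1 − 1·0 = 1, t = 0 − 1·1 = -1  (check: 471·1 + 317·(-1) = 154)
  q = 2: r = 9, s = 0 − 2·1 = -2, t = 1 − 2·(-1) = 3  (check: 471·(-2) + 317·3 = 9)
  q = 17: r = 1, s = 1 − 17·(-2) = 35, t = -1 − 17·3 = -52  (check: 471·35 + 317·(-52) = 1)
The row with r = 1 (the gcd) gives the Bezout coefficients s = 35, t = -52.
Result: 471 · (35) + 317 · (-52) = 1.

gcd(471, 317) = 1; s = 35, t = -52 (check: 471·35 + 317·(-52) = 1).


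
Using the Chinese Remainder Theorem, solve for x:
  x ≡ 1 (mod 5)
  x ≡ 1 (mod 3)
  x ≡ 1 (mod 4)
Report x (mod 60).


Moduli 5, 3, 4 are pairwise coprime; by CRT there is a unique solution modulo M = 5 · 3 · 4 = 60.
Solve pairwise, accumulating the modulus:
  Start with x ≡ 1 (mod 5).
  Combine with x ≡ 1 (mod 3): since gcd(5, 3) = 1, we get a unique residue mod 15.
    Write x = 1 + 5·t and substitute into x ≡ 1 (mod 3): 5·t ≡ 1 − 1 = 0 (mod 3).
    Reduce coefficients mod 3: 2·t ≡ 0 (mod 3).
    The inverse of 2 mod 3 is 2 (since 2·2 = 4 = 1·3 + 1), so t ≡ 2·0 = 0 ≡ 0 (mod 3).
    Then x = 1 + 5·0 = 1, valid modulo lcm(5, 3) = 15: x ≡ 1 (mod 15).
  Combine with x ≡ 1 (mod 4): since gcd(15, 4) = 1, we get a unique residue mod 60.
    Write x = 1 + 15·t and substitute into x ≡ 1 (mod 4): 15·t ≡ 1 − 1 = 0 (mod 4).
    Reduce coefficients mod 4: 3·t ≡ 0 (mod 4).
    The inverse of 3 mod 4 is 3 (since 3·3 = 9 = 2·4 + 1), so t ≡ 3·0 = 0 ≡ 0 (mod 4).
    Then x = 1 + 15·0 = 1, valid modulo lcm(15, 4) = 60: x ≡ 1 (mod 60).
Verify: 1 mod 5 = 1 ✓, 1 mod 3 = 1 ✓, 1 mod 4 = 1 ✓.

x ≡ 1 (mod 60).


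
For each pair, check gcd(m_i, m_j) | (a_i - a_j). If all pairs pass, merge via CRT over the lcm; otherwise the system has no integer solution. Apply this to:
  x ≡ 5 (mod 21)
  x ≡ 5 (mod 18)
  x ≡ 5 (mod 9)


Moduli 21, 18, 9 are not pairwise coprime, so CRT works modulo lcm(m_i) when all pairwise compatibility conditions hold.
Pairwise compatibility: gcd(m_i, m_j) must divide a_i - a_j for every pair.
Merge one congruence at a time:
  Start: x ≡ 5 (mod 21).
  Combine with x ≡ 5 (mod 18): gcd(21, 18) = 3; 5 - 5 = 0, which IS divisible by 3, so compatible.
    Write x = 5 + 21·t and substitute into x ≡ 5 (mod 18): 21·t ≡ 5 − 5 = 0 (mod 18).
    Divide the congruence (and modulus) by g = 3: 7·t ≡ 0 (mod 6).
    Reduce coefficients mod 6: 1·t ≡ 0 (mod 6).
    So t ≡ 0 (mod 6).
    Then x = 5 + 21·0 = 5, valid modulo lcm(21, 18) = 126: x ≡ 5 (mod 126).
  Combine with x ≡ 5 (mod 9): gcd(126, 9) = 9; 5 - 5 = 0, which IS divisible by 9, so compatible.
    Write x = 5 + 126·t and substitute into x ≡ 5 (mod 9): 126·t ≡ 5 − 5 = 0 (mod 9).
    Divide the congruence (and modulus) by g = 9: 14·t ≡ 0 (mod 1).
    Modulo 1 every t works; take t = 0.
    Then x = 5 + 126·0 = 5, valid modulo lcm(126, 9) = 126: x ≡ 5 (mod 126).
Verify: 5 mod 21 = 5, 5 mod 18 = 5, 5 mod 9 = 5.

x ≡ 5 (mod 126).


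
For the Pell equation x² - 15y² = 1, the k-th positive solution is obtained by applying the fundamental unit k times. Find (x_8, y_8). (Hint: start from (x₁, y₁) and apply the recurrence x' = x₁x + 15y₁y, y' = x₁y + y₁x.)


Step 1: Find the fundamental solution (x₁, y₁) of x² - 15y² = 1.
  Expand √15 as a continued fraction. a₀ = ⌊√15⌋ = 3; iterate m_{k+1} = d_k·a_k − m_k, d_{k+1} = (15 − m_{k+1}²)/d_k, a_{k+1} = ⌊(a₀ + m_{k+1})/d_{k+1}⌋ (starting m₀ = 0, d₀ = 1), with convergents p_k = a_k·p_{k-1} + p_{k-2}, q_k = a_k·q_{k-1} + q_{k-2} (p₋₁ = 1, q₋₁ = 0):
  k = 0: a₀ = 3; p₀/q₀ = 3/1; p₀² − 15·q₀² = 9 − 15 = -6.
  k = 1: m = 3, d = 6, a = ⌊(3 + 3)/6⌋ = 1; p/q = (1·3 + 1)/(1·1 + 0) = 4/1; p² − 15·q² = 16 − 15 = 1.
  The first convergent with p² − 15·q² = 1 gives the fundamental solution (x₁, y₁) = (4, 1).
Step 2: Apply the recurrence (x_{n+1}, y_{n+1}) = (x₁x_n + 15y₁y_n, x₁y_n + y₁x_n) repeatedly.
  From (x_1, y_1) = (4, 1): x_2 = 4·4 + 15·1·1 = 31; y_2 = 4·1 + 1·4 = 8.
  From (x_2, y_2) = (31, 8): x_3 = 4·31 + 15·1·8 = 244; y_3 = 4·8 + 1·31 = 63.
  From (x_3, y_3) = (244, 63): x_4 = 4·244 + 15·1·63 = 1921; y_4 = 4·63 + 1·244 = 496.
  From (x_4, y_4) = (1921, 496): x_5 = 4·1921 + 15·1·496 = 15124; y_5 = 4·496 + 1·1921 = 3905.
  From (x_5, y_5) = (15124, 3905): x_6 = 4·15124 + 15·1·3905 = 119071; y_6 = 4·3905 + 1·15124 = 30744.
  From (x_6, y_6) = (119071, 30744): x_7 = 4·119071 + 15·1·30744 = 937444; y_7 = 4·30744 + 1·119071 = 242047.
  From (x_7, y_7) = (937444, 242047): x_8 = 4·937444 + 15·1·242047 = 7380481; y_8 = 4·242047 + 1·937444 = 1905632.
Step 3: Verify x_8² - 15·y_8² = 54471499791361 - 54471499791360 = 1 (should be 1). ✓

(x_1, y_1) = (4, 1); (x_8, y_8) = (7380481, 1905632).


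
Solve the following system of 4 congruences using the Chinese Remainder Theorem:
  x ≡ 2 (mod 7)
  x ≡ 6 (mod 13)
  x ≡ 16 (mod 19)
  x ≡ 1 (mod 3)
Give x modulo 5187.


Product of moduli M = 7 · 13 · 19 · 3 = 5187.
Merge one congruence at a time:
  Start: x ≡ 2 (mod 7).
  Combine with x ≡ 6 (mod 13); new modulus lcm = 91.
    Write x = 2 + 7·t and substitute into x ≡ 6 (mod 13): 7·t ≡ 6 − 2 = 4 (mod 13).
    The inverse of 7 mod 13 is 2 (since 7·2 = 14 = 1·13 + 1), so t ≡ 2·4 = 8 ≡ 8 (mod 13).
    Then x = 2 + 7·8 = 58, valid modulo lcm(7, 13) = 91: x ≡ 58 (mod 91).
  Combine with x ≡ 16 (mod 19); new modulus lcm = 1729.
    Write x = 58 + 91·t and substitute into x ≡ 16 (mod 19): 91·t ≡ 16 − 58 = -42 (mod 19).
    Reduce coefficients mod 19: 15·t ≡ 15 (mod 19).
    The inverse of 15 mod 19 is 14 (since 15·14 = 210 = 11·19 + 1), so t ≡ 14·15 = 210 ≡ 1 (mod 19).
    Then x = 58 + 91·1 = 149, valid modulo lcm(91, 19) = 1729: x ≡ 149 (mod 1729).
  Combine with x ≡ 1 (mod 3); new modulus lcm = 5187.
    Write x = 149 + 1729·t and substitute into x ≡ 1 (mod 3): 1729·t ≡ 1 − 149 = -148 (mod 3).
    Reduce coefficients mod 3: 1·t ≡ 2 (mod 3).
    So t ≡ 2 (mod 3).
    Then x = 149 + 1729·2 = 3607, valid modulo lcm(1729, 3) = 5187: x ≡ 3607 (mod 5187).
Verify against each original: 3607 mod 7 = 2, 3607 mod 13 = 6, 3607 mod 19 = 16, 3607 mod 3 = 1.

x ≡ 3607 (mod 5187).


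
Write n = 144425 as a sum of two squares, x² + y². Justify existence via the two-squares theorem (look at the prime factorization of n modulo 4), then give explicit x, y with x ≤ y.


Step 1: Factor n = 144425 = 5^2 · 53 · 109.
Step 2: Check the mod-4 condition on each prime factor: 5 ≡ 1 (mod 4), exponent 2; 53 ≡ 1 (mod 4), exponent 1; 109 ≡ 1 (mod 4), exponent 1.
All primes ≡ 3 (mod 4) appear to even exponent (or don't appear), so by the two-squares theorem n IS expressible as a sum of two squares.
Step 3: Build a representation. Group n = k² · m with k = 5 and m = 53 · 109 = 5777 (a product of primes ≡ 1 (mod 4)); a representation of m scales to one of n via (k·x)² + (k·y)² = k²(x² + y²). Each prime p ≡ 1 (mod 4) is itself a sum of two squares; find a² by testing p − a² for a perfect square:
  53: 53 − 1² = 52, 53 − 2² = 49 = 7² ⇒ 53 = 2² + 7².
  109: 109 − 1² = 108, 109 − 2² = 105, 109 − 3² = 100 = 10² ⇒ 109 = 3² + 10².
  Combine using the Brahmagupta–Fibonacci identity (a² + b²)(c² + d²) = (ac − bd)² + (ad + bc)² = (ac + bd)² + (ad − bc)²:
  53 · 109 = 5777: from (2² + 7²)(3² + 10²), take (2·3 − 7·10, 2·10 + 7·3) = (6 − 70, 20 + 21) = (-64, 41); dropping signs (only squares matter) gives (64, 41); check 64² + 41² = 4096 + 1681 = 5777 ✓.
  Scale by k = 5: (5·64, 5·41) = (320, 205).
Step 4: Order so x ≤ y and verify: 205² + 320² = 42025 + 102400 = 144425 = n. ✓

n = 144425 = 205² + 320² (one valid representation with x ≤ y).


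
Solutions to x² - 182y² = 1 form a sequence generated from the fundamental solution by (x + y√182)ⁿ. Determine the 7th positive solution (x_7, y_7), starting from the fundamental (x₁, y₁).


Step 1: Find the fundamental solution (x₁, y₁) of x² - 182y² = 1.
  Expand √182 as a continued fraction. a₀ = ⌊√182⌋ = 13; iterate m_{k+1} = d_k·a_k − m_k, d_{k+1} = (182 − m_{k+1}²)/d_k, a_{k+1} = ⌊(a₀ + m_{k+1})/d_{k+1}⌋ (starting m₀ = 0, d₀ = 1), with convergents p_k = a_k·p_{k-1} + p_{k-2}, q_k = a_k·q_{k-1} + q_{k-2} (p₋₁ = 1, q₋₁ = 0):
  k = 0: a₀ = 13; p₀/q₀ = 13/1; p₀² − 182·q₀² = 169 − 182 = -13.
  k = 1: m = 13, d = 13, a = ⌊(13 + 13)/13⌋ = 2; p/q = (2·13 + 1)/(2·1 + 0) = 27/2; p² − 182·q² = 729 − 728 = 1.
  The first convergent with p² − 182·q² = 1 gives the fundamental solution (x₁, y₁) = (27, 2).
Step 2: Apply the recurrence (x_{n+1}, y_{n+1}) = (x₁x_n + 182y₁y_n, x₁y_n + y₁x_n) repeatedly.
  From (x_1, y_1) = (27, 2): x_2 = 27·27 + 182·2·2 = 1457; y_2 = 27·2 + 2·27 = 108.
  From (x_2, y_2) = (1457, 108): x_3 = 27·1457 + 182·2·108 = 78651; y_3 = 27·108 + 2·1457 = 5830.
  From (x_3, y_3) = (78651, 5830): x_4 = 27·78651 + 182·2·5830 = 4245697; y_4 = 27·5830 + 2·78651 = 314712.
  From (x_4, y_4) = (4245697, 314712): x_5 = 27·4245697 + 182·2·314712 = 229188987; y_5 = 27·314712 + 2·4245697 = 16988618.
  From (x_5, y_5) = (229188987, 16988618): x_6 = 27·229188987 + 182·2·16988618 = 12371959601; y_6 = 27·16988618 + 2·229188987 = 917070660.
  From (x_6, y_6) = (12371959601, 917070660): x_7 = 27·12371959601 + 182·2·917070660 = 667856629467; y_7 = 27·917070660 + 2·12371959601 = 49504827022.
Step 3: Verify x_7² - 182·y_7² = 446032477523021732704089 - 446032477523021732704088 = 1 (should be 1). ✓

(x_1, y_1) = (27, 2); (x_7, y_7) = (667856629467, 49504827022).


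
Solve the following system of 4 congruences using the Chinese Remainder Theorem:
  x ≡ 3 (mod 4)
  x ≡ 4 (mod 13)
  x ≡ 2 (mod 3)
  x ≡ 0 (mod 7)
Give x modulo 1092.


Product of moduli M = 4 · 13 · 3 · 7 = 1092.
Merge one congruence at a time:
  Start: x ≡ 3 (mod 4).
  Combine with x ≡ 4 (mod 13); new modulus lcm = 52.
    Write x = 3 + 4·t and substitute into x ≡ 4 (mod 13): 4·t ≡ 4 − 3 = 1 (mod 13).
    The inverse of 4 mod 13 is 10 (since 4·10 = 40 = 3·13 + 1), so t ≡ 10·1 = 10 ≡ 10 (mod 13).
    Then x = 3 + 4·10 = 43, valid modulo lcm(4, 13) = 52: x ≡ 43 (mod 52).
  Combine with x ≡ 2 (mod 3); new modulus lcm = 156.
    Write x = 43 + 52·t and substitute into x ≡ 2 (mod 3): 52·t ≡ 2 − 43 = -41 (mod 3).
    Reduce coefficients mod 3: 1·t ≡ 1 (mod 3).
    So t ≡ 1 (mod 3).
    Then x = 43 + 52·1 = 95, valid modulo lcm(52, 3) = 156: x ≡ 95 (mod 156).
  Combine with x ≡ 0 (mod 7); new modulus lcm = 1092.
    Write x = 95 + 156·t and substitute into x ≡ 0 (mod 7): 156·t ≡ 0 − 95 = -95 (mod 7).
    Reduce coefficients mod 7: 2·t ≡ 3 (mod 7).
    The inverse of 2 mod 7 is 4 (since 2·4 = 8 = 1·7 + 1), so t ≡ 4·3 = 12 ≡ 5 (mod 7).
    Then x = 95 + 156·5 = 875, valid modulo lcm(156, 7) = 1092: x ≡ 875 (mod 1092).
Verify against each original: 875 mod 4 = 3, 875 mod 13 = 4, 875 mod 3 = 2, 875 mod 7 = 0.

x ≡ 875 (mod 1092).


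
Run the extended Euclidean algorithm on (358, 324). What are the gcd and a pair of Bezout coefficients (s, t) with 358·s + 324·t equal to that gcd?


Euclidean algorithm on (358, 324) — divide until remainder is 0:
  358 = 1 · 324 + 34
  324 = 9 · 34 + 18
  34 = 1 · 18 + 16
  18 = 1 · 16 + 2
  16 = 8 · 2 + 0
gcd(358, 324) = 2.
Track Bezout coefficients alongside the remainders: start with r₀ = 358 = a·1 + b·0 (s = 1, t = 0) and r₁ = 324 = a·0 + b·1 (s = 0, t = 1); each new remainder r_{k+1} = r_{k-1} − q_k·r_k inherits s_{k+1} = s_{k-1} − q_k·s_k, t_{k+1} = t_{k-1} − q_k·t_k, so r_k = a·s_k + b·t_k at every step:
  q = 1: r = 34, s = 1 − 1·0 = 1, t = 0 − 1·1 = -1  (check: 358·1 + 324·(-1) = 34)
  q = 9: r = 18, s = 0 − 9·1 = -9, t = 1 − 9·(-1) = 10  (check: 358·(-9) + 324·10 = 18)
  q = 1: r = 16, s = 1 − 1·(-9) = 10, t = -1 − 1·10 = -11  (check: 358·10 + 324·(-11) = 16)
  q = 1: r = 2, s = -9 − 1·10 = -19, t = 10 − 1·(-11) = 21  (check: 358·(-19) + 324·21 = 2)
The row with r = 2 (the gcd) gives the Bezout coefficients s = -19, t = 21.
Result: 358 · (-19) + 324 · (21) = 2.

gcd(358, 324) = 2; s = -19, t = 21 (check: 358·(-19) + 324·21 = 2).


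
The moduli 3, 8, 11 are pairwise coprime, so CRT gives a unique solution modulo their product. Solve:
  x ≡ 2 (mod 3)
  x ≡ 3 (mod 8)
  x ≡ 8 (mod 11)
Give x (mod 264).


Moduli 3, 8, 11 are pairwise coprime; by CRT there is a unique solution modulo M = 3 · 8 · 11 = 264.
Solve pairwise, accumulating the modulus:
  Start with x ≡ 2 (mod 3).
  Combine with x ≡ 3 (mod 8): since gcd(3, 8) = 1, we get a unique residue mod 24.
    Write x = 2 + 3·t and substitute into x ≡ 3 (mod 8): 3·t ≡ 3 − 2 = 1 (mod 8).
    The inverse of 3 mod 8 is 3 (since 3·3 = 9 = 1·8 + 1), so t ≡ 3·1 = 3 ≡ 3 (mod 8).
    Then x = 2 + 3·3 = 11, valid modulo lcm(3, 8) = 24: x ≡ 11 (mod 24).
  Combine with x ≡ 8 (mod 11): since gcd(24, 11) = 1, we get a unique residue mod 264.
    Write x = 11 + 24·t and substitute into x ≡ 8 (mod 11): 24·t ≡ 8 − 11 = -3 (mod 11).
    Reduce coefficients mod 11: 2·t ≡ 8 (mod 11).
    The inverse of 2 mod 11 is 6 (since 2·6 = 12 = 1·11 + 1), so t ≡ 6·8 = 48 ≡ 4 (mod 11).
    Then x = 11 + 24·4 = 107, valid modulo lcm(24, 11) = 264: x ≡ 107 (mod 264).
Verify: 107 mod 3 = 2 ✓, 107 mod 8 = 3 ✓, 107 mod 11 = 8 ✓.

x ≡ 107 (mod 264).


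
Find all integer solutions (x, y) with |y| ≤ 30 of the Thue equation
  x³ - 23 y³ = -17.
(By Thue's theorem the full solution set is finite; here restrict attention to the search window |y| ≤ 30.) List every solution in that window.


The equation is x³ - 23y³ = -17. For fixed y, x³ = 23·y³ − 17, so a solution requires the RHS to be a perfect cube.
Strategy: iterate y from -30 to 30, compute RHS = 23·y³ − 17, and check whether it is a (positive or negative) perfect cube.
Check small values of y:
  y = 0: RHS = -17 is not a perfect cube.
  y = 1: RHS = 6 is not a perfect cube.
  y = -1: RHS = -40 is not a perfect cube.
  y = 2: RHS = 167 is not a perfect cube.
  y = -2: RHS = -201 is not a perfect cube.
  y = 3: RHS = 604 is not a perfect cube.
  y = -3: RHS = -638 is not a perfect cube.
Continuing the search up to |y| = 30 finds no solutions either.
No (x, y) in the scanned range satisfies the equation.

No integer solutions with |y| ≤ 30.


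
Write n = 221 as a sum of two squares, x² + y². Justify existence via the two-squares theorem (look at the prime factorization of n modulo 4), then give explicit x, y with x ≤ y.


Step 1: Factor n = 221 = 13 · 17.
Step 2: Check the mod-4 condition on each prime factor: 13 ≡ 1 (mod 4), exponent 1; 17 ≡ 1 (mod 4), exponent 1.
All primes ≡ 3 (mod 4) appear to even exponent (or don't appear), so by the two-squares theorem n IS expressible as a sum of two squares.
Step 3: Build a representation. Here n = 13 · 17 is a product of primes ≡ 1 (mod 4). Each prime p ≡ 1 (mod 4) is itself a sum of two squares; find a² by testing p − a² for a perfect square:
  13: 13 − 1² = 12, 13 − 2² = 9 = 3² ⇒ 13 = 2² + 3².
  17: 17 − 1² = 16 = 4² ⇒ 17 = 1² + 4².
  Combine using the Brahmagupta–Fibonacci identity (a² + b²)(c² + d²) = (ac − bd)² + (ad + bc)² = (ac + bd)² + (ad − bc)²:
  13 · 17 = 221: from (2² + 3²)(1² + 4²), take (2·1 − 3·4, 2·4 + 3·1) = (2 − 12, 8 + 3) = (-10, 11); dropping signs (only squares matter) gives (10, 11); check 10² + 11² = 100 + 121 = 221 ✓.
Step 4: Order so x ≤ y and verify: 10² + 11² = 100 + 121 = 221 = n. ✓

n = 221 = 10² + 11² (one valid representation with x ≤ y).


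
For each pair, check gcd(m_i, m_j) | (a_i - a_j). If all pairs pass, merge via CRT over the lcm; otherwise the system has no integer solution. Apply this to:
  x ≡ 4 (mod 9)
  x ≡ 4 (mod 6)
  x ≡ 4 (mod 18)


Moduli 9, 6, 18 are not pairwise coprime, so CRT works modulo lcm(m_i) when all pairwise compatibility conditions hold.
Pairwise compatibility: gcd(m_i, m_j) must divide a_i - a_j for every pair.
Merge one congruence at a time:
  Start: x ≡ 4 (mod 9).
  Combine with x ≡ 4 (mod 6): gcd(9, 6) = 3; 4 - 4 = 0, which IS divisible by 3, so compatible.
    Write x = 4 + 9·t and substitute into x ≡ 4 (mod 6): 9·t ≡ 4 − 4 = 0 (mod 6).
    Divide the congruence (and modulus) by g = 3: 3·t ≡ 0 (mod 2).
    Reduce coefficients mod 2: 1·t ≡ 0 (mod 2).
    So t ≡ 0 (mod 2).
    Then x = 4 + 9·0 = 4, valid modulo lcm(9, 6) = 18: x ≡ 4 (mod 18).
  Combine with x ≡ 4 (mod 18): gcd(18, 18) = 18; 4 - 4 = 0, which IS divisible by 18, so compatible.
    Write x = 4 + 18·t and substitute into x ≡ 4 (mod 18): 18·t ≡ 4 − 4 = 0 (mod 18).
    Divide the congruence (and modulus) by g = 18: 1·t ≡ 0 (mod 1).
    Modulo 1 every t works; take t = 0.
    Then x = 4 + 18·0 = 4, valid modulo lcm(18, 18) = 18: x ≡ 4 (mod 18).
Verify: 4 mod 9 = 4, 4 mod 6 = 4, 4 mod 18 = 4.

x ≡ 4 (mod 18).


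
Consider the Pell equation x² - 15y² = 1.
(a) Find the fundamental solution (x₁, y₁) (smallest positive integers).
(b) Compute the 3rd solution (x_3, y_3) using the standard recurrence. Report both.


Step 1: Find the fundamental solution (x₁, y₁) of x² - 15y² = 1.
  Expand √15 as a continued fraction. a₀ = ⌊√15⌋ = 3; iterate m_{k+1} = d_k·a_k − m_k, d_{k+1} = (15 − m_{k+1}²)/d_k, a_{k+1} = ⌊(a₀ + m_{k+1})/d_{k+1}⌋ (starting m₀ = 0, d₀ = 1), with convergents p_k = a_k·p_{k-1} + p_{k-2}, q_k = a_k·q_{k-1} + q_{k-2} (p₋₁ = 1, q₋₁ = 0):
  k = 0: a₀ = 3; p₀/q₀ = 3/1; p₀² − 15·q₀² = 9 − 15 = -6.
  k = 1: m = 3, d = 6, a = ⌊(3 + 3)/6⌋ = 1; p/q = (1·3 + 1)/(1·1 + 0) = 4/1; p² − 15·q² = 16 − 15 = 1.
  The first convergent with p² − 15·q² = 1 gives the fundamental solution (x₁, y₁) = (4, 1).
Step 2: Apply the recurrence (x_{n+1}, y_{n+1}) = (x₁x_n + 15y₁y_n, x₁y_n + y₁x_n) repeatedly.
  From (x_1, y_1) = (4, 1): x_2 = 4·4 + 15·1·1 = 31; y_2 = 4·1 + 1·4 = 8.
  From (x_2, y_2) = (31, 8): x_3 = 4·31 + 15·1·8 = 244; y_3 = 4·8 + 1·31 = 63.
Step 3: Verify x_3² - 15·y_3² = 59536 - 59535 = 1 (should be 1). ✓

(x_1, y_1) = (4, 1); (x_3, y_3) = (244, 63).


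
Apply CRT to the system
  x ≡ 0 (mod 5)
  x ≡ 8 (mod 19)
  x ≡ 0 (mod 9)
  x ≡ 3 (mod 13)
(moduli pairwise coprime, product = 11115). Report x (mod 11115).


Product of moduli M = 5 · 19 · 9 · 13 = 11115.
Merge one congruence at a time:
  Start: x ≡ 0 (mod 5).
  Combine with x ≡ 8 (mod 19); new modulus lcm = 95.
    Write x = 0 + 5·t and substitute into x ≡ 8 (mod 19): 5·t ≡ 8 − 0 = 8 (mod 19).
    The inverse of 5 mod 19 is 4 (since 5·4 = 20 = 1·19 + 1), so t ≡ 4·8 = 32 ≡ 13 (mod 19).
    Then x = 0 + 5·13 = 65, valid modulo lcm(5, 19) = 95: x ≡ 65 (mod 95).
  Combine with x ≡ 0 (mod 9); new modulus lcm = 855.
    Write x = 65 + 95·t and substitute into x ≡ 0 (mod 9): 95·t ≡ 0 − 65 = -65 (mod 9).
    Reduce coefficients mod 9: 5·t ≡ 7 (mod 9).
    The inverse of 5 mod 9 is 2 (since 5·2 = 10 = 1·9 + 1), so t ≡ 2·7 = 14 ≡ 5 (mod 9).
    Then x = 65 + 95·5 = 540, valid modulo lcm(95, 9) = 855: x ≡ 540 (mod 855).
  Combine with x ≡ 3 (mod 13); new modulus lcm = 11115.
    Write x = 540 + 855·t and substitute into x ≡ 3 (mod 13): 855·t ≡ 3 − 540 = -537 (mod 13).
    Reduce coefficients mod 13: 10·t ≡ 9 (mod 13).
    The inverse of 10 mod 13 is 4 (since 10·4 = 40 = 3·13 + 1), so t ≡ 4·9 = 36 ≡ 10 (mod 13).
    Then x = 540 + 855·10 = 9090, valid modulo lcm(855, 13) = 11115: x ≡ 9090 (mod 11115).
Verify against each original: 9090 mod 5 = 0, 9090 mod 19 = 8, 9090 mod 9 = 0, 9090 mod 13 = 3.

x ≡ 9090 (mod 11115).


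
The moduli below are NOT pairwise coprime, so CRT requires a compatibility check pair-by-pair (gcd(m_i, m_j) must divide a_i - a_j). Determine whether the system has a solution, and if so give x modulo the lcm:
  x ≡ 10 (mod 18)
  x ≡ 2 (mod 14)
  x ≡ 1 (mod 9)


Moduli 18, 14, 9 are not pairwise coprime, so CRT works modulo lcm(m_i) when all pairwise compatibility conditions hold.
Pairwise compatibility: gcd(m_i, m_j) must divide a_i - a_j for every pair.
Merge one congruence at a time:
  Start: x ≡ 10 (mod 18).
  Combine with x ≡ 2 (mod 14): gcd(18, 14) = 2; 2 - 10 = -8, which IS divisible by 2, so compatible.
    Write x = 10 + 18·t and substitute into x ≡ 2 (mod 14): 18·t ≡ 2 − 10 = -8 (mod 14).
    Divide the congruence (and modulus) by g = 2: 9·t ≡ -4 (mod 7).
    Reduce coefficients mod 7: 2·t ≡ 3 (mod 7).
    The inverse of 2 mod 7 is 4 (since 2·4 = 8 = 1·7 + 1), so t ≡ 4·3 = 12 ≡ 5 (mod 7).
    Then x = 10 + 18·5 = 100, valid modulo lcm(18, 14) = 126: x ≡ 100 (mod 126).
  Combine with x ≡ 1 (mod 9): gcd(126, 9) = 9; 1 - 100 = -99, which IS divisible by 9, so compatible.
    Write x = 100 + 126·t and substitute into x ≡ 1 (mod 9): 126·t ≡ 1 − 100 = -99 (mod 9).
    Divide the congruence (and modulus) by g = 9: 14·t ≡ -11 (mod 1).
    Modulo 1 every t works; take t = 0.
    Then x = 100 + 126·0 = 100, valid modulo lcm(126, 9) = 126: x ≡ 100 (mod 126).
Verify: 100 mod 18 = 10, 100 mod 14 = 2, 100 mod 9 = 1.

x ≡ 100 (mod 126).


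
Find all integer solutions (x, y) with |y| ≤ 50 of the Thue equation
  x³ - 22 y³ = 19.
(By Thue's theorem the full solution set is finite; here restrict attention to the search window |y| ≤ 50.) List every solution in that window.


The equation is x³ - 22y³ = 19. For fixed y, x³ = 22·y³ + 19, so a solution requires the RHS to be a perfect cube.
Strategy: iterate y from -50 to 50, compute RHS = 22·y³ + 19, and check whether it is a (positive or negative) perfect cube.
Check small values of y:
  y = 0: RHS = 19 is not a perfect cube.
  y = 1: RHS = 41 is not a perfect cube.
  y = -1: RHS = -3 is not a perfect cube.
  y = 2: RHS = 195 is not a perfect cube.
  y = -2: RHS = -157 is not a perfect cube.
  y = 3: RHS = 613 is not a perfect cube.
  y = -3: RHS = -575 is not a perfect cube.
Continuing the search up to |y| = 50 finds no solutions either.
No (x, y) in the scanned range satisfies the equation.

No integer solutions with |y| ≤ 50.


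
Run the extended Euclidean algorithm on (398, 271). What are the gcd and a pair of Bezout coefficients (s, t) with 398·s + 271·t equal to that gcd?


Euclidean algorithm on (398, 271) — divide until remainder is 0:
  398 = 1 · 271 + 127
  271 = 2 · 127 + 17
  127 = 7 · 17 + 8
  17 = 2 · 8 + 1
  8 = 8 · 1 + 0
gcd(398, 271) = 1.
Track Bezout coefficients alongside the remainders: start with r₀ = 398 = a·1 + b·0 (s = 1, t = 0) and r₁ = 271 = a·0 + b·1 (s = 0, t = 1); each new remainder r_{k+1} = r_{k-1} − q_k·r_k inherits s_{k+1} = s_{k-1} − q_k·s_k, t_{k+1} = t_{k-1} − q_k·t_k, so r_k = a·s_k + b·t_k at every step:
  q = 1: r = 127, s = 1 − 1·0 = 1, t = 0 − 1·1 = -1  (check: 398·1 + 271·(-1) = 127)
  q = 2: r = 17, s = 0 − 2·1 = -2, t = 1 − 2·(-1) = 3  (check: 398·(-2) + 271·3 = 17)
  q = 7: r = 8, s = 1 − 7·(-2) = 15, t = -1 − 7·3 = -22  (check: 398·15 + 271·(-22) = 8)
  q = 2: r = 1, s = -2 − 2·15 = -32, t = 3 − 2·(-22) = 47  (check: 398·(-32) + 271·47 = 1)
The row with r = 1 (the gcd) gives the Bezout coefficients s = -32, t = 47.
Result: 398 · (-32) + 271 · (47) = 1.

gcd(398, 271) = 1; s = -32, t = 47 (check: 398·(-32) + 271·47 = 1).


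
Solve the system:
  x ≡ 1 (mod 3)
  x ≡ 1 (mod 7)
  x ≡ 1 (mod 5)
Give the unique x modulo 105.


Moduli 3, 7, 5 are pairwise coprime; by CRT there is a unique solution modulo M = 3 · 7 · 5 = 105.
Solve pairwise, accumulating the modulus:
  Start with x ≡ 1 (mod 3).
  Combine with x ≡ 1 (mod 7): since gcd(3, 7) = 1, we get a unique residue mod 21.
    Write x = 1 + 3·t and substitute into x ≡ 1 (mod 7): 3·t ≡ 1 − 1 = 0 (mod 7).
    The inverse of 3 mod 7 is 5 (since 3·5 = 15 = 2·7 + 1), so t ≡ 5·0 = 0 ≡ 0 (mod 7).
    Then x = 1 + 3·0 = 1, valid modulo lcm(3, 7) = 21: x ≡ 1 (mod 21).
  Combine with x ≡ 1 (mod 5): since gcd(21, 5) = 1, we get a unique residue mod 105.
    Write x = 1 + 21·t and substitute into x ≡ 1 (mod 5): 21·t ≡ 1 − 1 = 0 (mod 5).
    Reduce coefficients mod 5: 1·t ≡ 0 (mod 5).
    So t ≡ 0 (mod 5).
    Then x = 1 + 21·0 = 1, valid modulo lcm(21, 5) = 105: x ≡ 1 (mod 105).
Verify: 1 mod 3 = 1 ✓, 1 mod 7 = 1 ✓, 1 mod 5 = 1 ✓.

x ≡ 1 (mod 105).


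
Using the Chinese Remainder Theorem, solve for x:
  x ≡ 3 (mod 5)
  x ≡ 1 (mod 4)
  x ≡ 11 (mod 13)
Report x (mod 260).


Moduli 5, 4, 13 are pairwise coprime; by CRT there is a unique solution modulo M = 5 · 4 · 13 = 260.
Solve pairwise, accumulating the modulus:
  Start with x ≡ 3 (mod 5).
  Combine with x ≡ 1 (mod 4): since gcd(5, 4) = 1, we get a unique residue mod 20.
    Write x = 3 + 5·t and substitute into x ≡ 1 (mod 4): 5·t ≡ 1 − 3 = -2 (mod 4).
    Reduce coefficients mod 4: 1·t ≡ 2 (mod 4).
    So t ≡ 2 (mod 4).
    Then x = 3 + 5·2 = 13, valid modulo lcm(5, 4) = 20: x ≡ 13 (mod 20).
  Combine with x ≡ 11 (mod 13): since gcd(20, 13) = 1, we get a unique residue mod 260.
    Write x = 13 + 20·t and substitute into x ≡ 11 (mod 13): 20·t ≡ 11 − 13 = -2 (mod 13).
    Reduce coefficients mod 13: 7·t ≡ 11 (mod 13).
    The inverse of 7 mod 13 is 2 (since 7·2 = 14 = 1·13 + 1), so t ≡ 2·11 = 22 ≡ 9 (mod 13).
    Then x = 13 + 20·9 = 193, valid modulo lcm(20, 13) = 260: x ≡ 193 (mod 260).
Verify: 193 mod 5 = 3 ✓, 193 mod 4 = 1 ✓, 193 mod 13 = 11 ✓.

x ≡ 193 (mod 260).


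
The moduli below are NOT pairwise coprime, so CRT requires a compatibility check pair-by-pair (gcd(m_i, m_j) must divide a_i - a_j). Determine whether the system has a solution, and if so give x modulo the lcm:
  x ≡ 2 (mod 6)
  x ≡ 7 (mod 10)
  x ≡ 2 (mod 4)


Moduli 6, 10, 4 are not pairwise coprime, so CRT works modulo lcm(m_i) when all pairwise compatibility conditions hold.
Pairwise compatibility: gcd(m_i, m_j) must divide a_i - a_j for every pair.
Merge one congruence at a time:
  Start: x ≡ 2 (mod 6).
  Combine with x ≡ 7 (mod 10): gcd(6, 10) = 2, and 7 - 2 = 5 is NOT divisible by 2.
    ⇒ system is inconsistent (no integer solution).

No solution (the system is inconsistent).


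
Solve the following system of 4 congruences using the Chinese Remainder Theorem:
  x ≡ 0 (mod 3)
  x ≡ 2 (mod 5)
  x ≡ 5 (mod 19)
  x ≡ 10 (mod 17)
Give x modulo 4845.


Product of moduli M = 3 · 5 · 19 · 17 = 4845.
Merge one congruence at a time:
  Start: x ≡ 0 (mod 3).
  Combine with x ≡ 2 (mod 5); new modulus lcm = 15.
    Write x = 0 + 3·t and substitute into x ≡ 2 (mod 5): 3·t ≡ 2 − 0 = 2 (mod 5).
    The inverse of 3 mod 5 is 2 (since 3·2 = 6 = 1·5 + 1), so t ≡ 2·2 = 4 ≡ 4 (mod 5).
    Then x = 0 + 3·4 = 12, valid modulo lcm(3, 5) = 15: x ≡ 12 (mod 15).
  Combine with x ≡ 5 (mod 19); new modulus lcm = 285.
    Write x = 12 + 15·t and substitute into x ≡ 5 (mod 19): 15·t ≡ 5 − 12 = -7 (mod 19).
    Reduce coefficients mod 19: 15·t ≡ 12 (mod 19).
    The inverse of 15 mod 19 is 14 (since 15·14 = 210 = 11·19 + 1), so t ≡ 14·12 = 168 ≡ 16 (mod 19).
    Then x = 12 + 15·16 = 252, valid modulo lcm(15, 19) = 285: x ≡ 252 (mod 285).
  Combine with x ≡ 10 (mod 17); new modulus lcm = 4845.
    Write x = 252 + 285·t and substitute into x ≡ 10 (mod 17): 285·t ≡ 10 − 252 = -242 (mod 17).
    Reduce coefficients mod 17: 13·t ≡ 13 (mod 17).
    The inverse of 13 mod 17 is 4 (since 13·4 = 52 = 3·17 + 1), so t ≡ 4·13 = 52 ≡ 1 (mod 17).
    Then x = 252 + 285·1 = 537, valid modulo lcm(285, 17) = 4845: x ≡ 537 (mod 4845).
Verify against each original: 537 mod 3 = 0, 537 mod 5 = 2, 537 mod 19 = 5, 537 mod 17 = 10.

x ≡ 537 (mod 4845).


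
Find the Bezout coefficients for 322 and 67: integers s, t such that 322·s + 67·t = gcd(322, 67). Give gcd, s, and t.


Euclidean algorithm on (322, 67) — divide until remainder is 0:
  322 = 4 · 67 + 54
  67 = 1 · 54 + 13
  54 = 4 · 13 + 2
  13 = 6 · 2 + 1
  2 = 2 · 1 + 0
gcd(322, 67) = 1.
Track Bezout coefficients alongside the remainders: start with r₀ = 322 = a·1 + b·0 (s = 1, t = 0) and r₁ = 67 = a·0 + b·1 (s = 0, t = 1); each new remainder r_{k+1} = r_{k-1} − q_k·r_k inherits s_{k+1} = s_{k-1} − q_k·s_k, t_{k+1} = t_{k-1} − q_k·t_k, so r_k = a·s_k + b·t_k at every step:
  q = 4: r = 54, s = 1 − 4·0 = 1, t = 0 − 4·1 = -4  (check: 322·1 + 67·(-4) = 54)
  q = 1: r = 13, s = 0 − 1·1 = -1, t = 1 − 1·(-4) = 5  (check: 322·(-1) + 67·5 = 13)
  q = 4: r = 2, s = 1 − 4·(-1) = 5, t = -4 − 4·5 = -24  (check: 322·5 + 67·(-24) = 2)
  q = 6: r = 1, s = -1 − 6·5 = -31, t = 5 − 6·(-24) = 149  (check: 322·(-31) + 67·149 = 1)
The row with r = 1 (the gcd) gives the Bezout coefficients s = -31, t = 149.
Result: 322 · (-31) + 67 · (149) = 1.

gcd(322, 67) = 1; s = -31, t = 149 (check: 322·(-31) + 67·149 = 1).


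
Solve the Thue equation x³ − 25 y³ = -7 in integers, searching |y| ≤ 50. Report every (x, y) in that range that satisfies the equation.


The equation is x³ - 25y³ = -7. For fixed y, x³ = 25·y³ − 7, so a solution requires the RHS to be a perfect cube.
Strategy: iterate y from -50 to 50, compute RHS = 25·y³ − 7, and check whether it is a (positive or negative) perfect cube.
Check small values of y:
  y = 0: RHS = -7 is not a perfect cube.
  y = 1: RHS = 18 is not a perfect cube.
  y = -1: RHS = -32 is not a perfect cube.
  y = 2: RHS = 193 is not a perfect cube.
  y = -2: RHS = -207 is not a perfect cube.
  y = 3: RHS = 668 is not a perfect cube.
  y = -3: RHS = -682 is not a perfect cube.
Continuing the search up to |y| = 50 finds no solutions either.
No (x, y) in the scanned range satisfies the equation.

No integer solutions with |y| ≤ 50.
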